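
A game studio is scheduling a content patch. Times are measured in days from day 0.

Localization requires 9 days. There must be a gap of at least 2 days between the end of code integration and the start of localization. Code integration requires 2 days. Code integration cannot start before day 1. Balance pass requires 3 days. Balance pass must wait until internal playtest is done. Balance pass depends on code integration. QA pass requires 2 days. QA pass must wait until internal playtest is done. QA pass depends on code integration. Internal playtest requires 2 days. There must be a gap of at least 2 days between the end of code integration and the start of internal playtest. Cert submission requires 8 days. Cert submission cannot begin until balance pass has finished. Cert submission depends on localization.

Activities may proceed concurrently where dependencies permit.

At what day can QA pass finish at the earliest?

After its own release at day 1, code integration can start at day 1 and finishes at day 3.
Internal playtest cannot begin until code integration (finishes day 3, plus 2-day gap → day 5). It runs from day 5 to 5 + 2 = day 7.
For QA pass: internal playtest (finishes day 7); code integration (finishes day 3). Taking the maximum gives a start of day 7, and it finishes at 7 + 2 = day 9.

9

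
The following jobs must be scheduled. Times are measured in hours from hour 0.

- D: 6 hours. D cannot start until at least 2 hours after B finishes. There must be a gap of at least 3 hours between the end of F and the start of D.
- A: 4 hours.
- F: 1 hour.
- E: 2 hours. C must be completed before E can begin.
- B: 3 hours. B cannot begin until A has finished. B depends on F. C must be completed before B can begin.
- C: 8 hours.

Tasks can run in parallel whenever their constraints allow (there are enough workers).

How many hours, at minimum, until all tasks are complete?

F can start immediately at hour 0; it finishes at hour 1.
Nothing blocks C, so it runs from hour 0 to hour 8.
E waits on C (finishes hour 8), so it starts at hour 8 and finishes at 8 + 2 = hour 10.
A can start immediately at hour 0; it finishes at hour 4.
B has to wait for A (finishes hour 4); F (finishes hour 1); C (finishes hour 8). The latest of these is hour 8, so B runs hour 8 to 8 + 3 = hour 11.
For D: B (finishes hour 11, plus 2-hour gap → hour 13); F (finishes hour 1, plus 3-hour gap → hour 4). Taking the maximum gives a start of hour 13, and it finishes at 13 + 6 = hour 19.
All tasks are finished once the last one completes. Finish times: A at 4, B at 11, C at 8, D at 19, E at 10, F at 1. The latest is hour 19.

19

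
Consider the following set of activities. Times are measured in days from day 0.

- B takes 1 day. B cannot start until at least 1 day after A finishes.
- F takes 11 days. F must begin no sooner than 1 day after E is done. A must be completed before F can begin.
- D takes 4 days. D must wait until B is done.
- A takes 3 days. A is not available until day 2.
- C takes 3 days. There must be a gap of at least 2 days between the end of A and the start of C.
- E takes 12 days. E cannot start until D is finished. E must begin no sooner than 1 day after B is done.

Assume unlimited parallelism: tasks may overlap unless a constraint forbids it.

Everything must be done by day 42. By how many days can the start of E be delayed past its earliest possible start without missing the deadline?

7

A cannot begin until its own release at day 2. It runs from day 2 to 2 + 3 = day 5.
B waits on A (finishes day 5, plus 1-day gap → day 6), so it starts at day 6 and finishes at 6 + 1 = day 7.
After B (finishes day 7), D can start at day 7 and finishes at day 11.
E has to wait for D (finishes day 11); B (finishes day 7, plus 1-day gap → day 8). The latest of these is day 11, so E runs day 11 to 11 + 12 = day 23.

Working backward from the deadline:
F must finish by day 42; it takes 11 days, so it must start by 42 − 11 = day 31.
E must finish before F (must start by day 31, minus 1-day gap → day 30). With a 12-day duration, E must start by 30 − 12 = day 18.
So E can start as early as day 11 and as late as day 18, giving 18 − 11 = 7 days of slack.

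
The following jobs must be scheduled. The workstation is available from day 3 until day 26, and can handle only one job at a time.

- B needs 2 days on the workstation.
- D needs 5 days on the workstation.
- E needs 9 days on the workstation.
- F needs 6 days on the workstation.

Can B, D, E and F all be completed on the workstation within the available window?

The workstation window is 26 − 3 = 23 days.
Running back to back, the jobs need 2 + 5 + 9 + 6 = 22 days on the workstation.
Since 22 ≤ 23, they fit within the window.

Yes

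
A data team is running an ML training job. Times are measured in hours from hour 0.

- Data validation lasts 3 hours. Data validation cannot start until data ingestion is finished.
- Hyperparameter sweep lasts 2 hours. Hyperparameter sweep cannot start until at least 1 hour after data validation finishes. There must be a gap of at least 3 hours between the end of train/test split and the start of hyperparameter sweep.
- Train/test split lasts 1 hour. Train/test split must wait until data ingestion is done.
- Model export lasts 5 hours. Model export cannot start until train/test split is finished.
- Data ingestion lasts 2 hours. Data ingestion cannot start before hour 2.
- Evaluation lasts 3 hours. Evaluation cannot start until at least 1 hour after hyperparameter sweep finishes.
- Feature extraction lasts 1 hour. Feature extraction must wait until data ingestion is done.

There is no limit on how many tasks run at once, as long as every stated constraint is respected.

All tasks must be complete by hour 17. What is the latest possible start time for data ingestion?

To finish by hour 17, evaluation (duration 3) must start no later than hour 14.
Since evaluation (must start by hour 14, minus 1-hour gap → hour 13) depends on it, hyperparameter sweep must finish by hour 13. Backing off its 2-hour duration gives a latest start of hour 11.
Data validation must finish before hyperparameter sweep (must start by hour 11, minus 1-hour gap → hour 10). With a 3-hour duration, data validation must start by 10 − 3 = hour 7.
Feature extraction has no dependents, so it just needs to finish by hour 17. Starting by 17 − 1 = hour 16 achieves that.
Nothing follows model export; the deadline of hour 17 is its only limit. It must start by 17 − 5 = hour 12.
Train/test split has several dependents: hyperparameter sweep (must start by hour 11, minus 3-hour gap → hour 8); model export (must start by hour 12). The earliest of those limits is hour 8, so train/test split must start by 8 − 1 = hour 7.
Data ingestion feeds data validation (must start by hour 7); feature extraction (must start by hour 16); train/test split (must start by hour 7). Taking the minimum, data ingestion must finish by hour 7 and start by 7 − 2 = hour 5.

5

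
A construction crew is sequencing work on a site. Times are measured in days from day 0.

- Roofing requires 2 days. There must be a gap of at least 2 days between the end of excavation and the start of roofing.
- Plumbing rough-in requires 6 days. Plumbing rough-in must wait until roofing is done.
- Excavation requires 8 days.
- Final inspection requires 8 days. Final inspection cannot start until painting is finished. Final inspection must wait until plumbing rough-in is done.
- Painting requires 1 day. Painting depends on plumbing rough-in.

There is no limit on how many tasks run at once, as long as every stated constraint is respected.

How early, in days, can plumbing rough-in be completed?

18

Excavation can start immediately at day 0; it finishes at day 8.
Roofing cannot begin until excavation (finishes day 8, plus 2-day gap → day 10). It runs from day 10 to 10 + 2 = day 12.
After roofing (finishes day 12), plumbing rough-in can start at day 12 and finishes at day 18.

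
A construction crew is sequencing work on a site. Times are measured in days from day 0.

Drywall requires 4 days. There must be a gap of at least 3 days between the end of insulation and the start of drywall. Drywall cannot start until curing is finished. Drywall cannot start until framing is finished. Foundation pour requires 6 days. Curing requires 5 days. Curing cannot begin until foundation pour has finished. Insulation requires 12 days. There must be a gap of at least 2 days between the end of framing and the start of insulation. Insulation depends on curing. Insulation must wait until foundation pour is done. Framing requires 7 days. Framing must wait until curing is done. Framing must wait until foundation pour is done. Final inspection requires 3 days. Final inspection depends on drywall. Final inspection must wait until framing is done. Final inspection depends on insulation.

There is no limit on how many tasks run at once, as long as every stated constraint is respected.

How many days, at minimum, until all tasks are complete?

42

Foundation pour can start immediately at day 0; it finishes at day 6.
After foundation pour (finishes day 6), curing can start at day 6 and finishes at day 11.
Framing cannot start until curing (finishes day 11); foundation pour (finishes day 6). The controlling bound is day 11, so framing finishes at 11 + 7 = day 18.
Insulation has to wait for framing (finishes day 18, plus 2-day gap → day 20); curing (finishes day 11); foundation pour (finishes day 6). The latest of these is day 20, so insulation runs day 20 to 20 + 12 = day 32.
For drywall: insulation (finishes day 32, plus 3-day gap → day 35); curing (finishes day 11); framing (finishes day 18). Taking the maximum gives a start of day 35, and it finishes at 35 + 4 = day 39.
For final inspection: drywall (finishes day 39); framing (finishes day 18); insulation (finishes day 32). Taking the maximum gives a start of day 39, and it finishes at 39 + 3 = day 42.
All tasks are finished once the last one completes. Finish times: Foundation pour at 6, Curing at 11, Framing at 18, Insulation at 32, Drywall at 39, Final inspection at 42. The latest is day 42.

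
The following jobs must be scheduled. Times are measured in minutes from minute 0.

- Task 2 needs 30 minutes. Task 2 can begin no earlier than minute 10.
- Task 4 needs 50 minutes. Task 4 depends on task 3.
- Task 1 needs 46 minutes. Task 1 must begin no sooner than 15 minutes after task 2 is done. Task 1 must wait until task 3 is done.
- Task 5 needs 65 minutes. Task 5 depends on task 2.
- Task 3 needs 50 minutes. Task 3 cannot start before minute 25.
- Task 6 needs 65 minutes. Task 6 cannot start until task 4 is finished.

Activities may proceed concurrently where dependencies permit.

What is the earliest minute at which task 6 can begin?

125

After its own release at minute 25, task 3 can start at minute 25 and finishes at minute 75.
After task 3 (finishes minute 75), task 4 can start at minute 75 and finishes at minute 125.
Task 6 waits on task 4 (finishes minute 125), so the earliest it can start is minute 125.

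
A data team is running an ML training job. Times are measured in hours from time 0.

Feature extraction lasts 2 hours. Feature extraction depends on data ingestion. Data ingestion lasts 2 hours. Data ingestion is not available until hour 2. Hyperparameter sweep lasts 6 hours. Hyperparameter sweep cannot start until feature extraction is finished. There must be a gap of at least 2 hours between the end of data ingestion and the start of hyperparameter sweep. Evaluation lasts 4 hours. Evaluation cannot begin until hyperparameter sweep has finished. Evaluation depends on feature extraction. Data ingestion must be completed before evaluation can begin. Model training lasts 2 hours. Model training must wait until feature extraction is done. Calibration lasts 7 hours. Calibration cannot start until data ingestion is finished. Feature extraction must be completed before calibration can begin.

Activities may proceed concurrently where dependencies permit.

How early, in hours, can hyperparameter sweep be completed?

Data ingestion cannot begin until its own release at hour 2. It runs from hour 2 to 2 + 2 = hour 4.
Feature extraction waits on data ingestion (finishes hour 4), so it starts at hour 4 and finishes at 4 + 2 = hour 6.
Hyperparameter sweep cannot start until feature extraction (finishes hour 6); data ingestion (finishes hour 4, plus 2-hour gap → hour 6). The controlling bound is hour 6, so hyperparameter sweep finishes at 6 + 6 = hour 12.

12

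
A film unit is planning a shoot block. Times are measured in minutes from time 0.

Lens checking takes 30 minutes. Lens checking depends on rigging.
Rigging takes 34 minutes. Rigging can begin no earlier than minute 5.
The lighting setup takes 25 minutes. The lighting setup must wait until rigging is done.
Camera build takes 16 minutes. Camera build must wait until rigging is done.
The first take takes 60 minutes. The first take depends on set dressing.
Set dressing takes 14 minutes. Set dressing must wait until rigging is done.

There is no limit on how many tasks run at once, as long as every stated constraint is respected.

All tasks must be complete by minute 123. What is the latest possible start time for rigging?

To finish by minute 123, the first take (duration 60) must start no later than minute 63.
Since the first take (must start by minute 63) depends on it, set dressing must finish by minute 63. Backing off its 14-minute duration gives a latest start of minute 49.
The lighting setup has no dependents, so it just needs to finish by minute 123. Starting by 123 − 25 = minute 98 achieves that.
Camera build has no dependents, so it just needs to finish by minute 123. Starting by 123 − 16 = minute 107 achieves that.
Nothing follows lens checking; the deadline of minute 123 is its only limit. It must start by 123 − 30 = minute 93.
For rigging: set dressing (must start by minute 49); the lighting setup (must start by minute 98); camera build (must start by minute 107); lens checking (must start by minute 93). The most restrictive is minute 49; with a 34-minute duration, rigging must start by minute 15.

15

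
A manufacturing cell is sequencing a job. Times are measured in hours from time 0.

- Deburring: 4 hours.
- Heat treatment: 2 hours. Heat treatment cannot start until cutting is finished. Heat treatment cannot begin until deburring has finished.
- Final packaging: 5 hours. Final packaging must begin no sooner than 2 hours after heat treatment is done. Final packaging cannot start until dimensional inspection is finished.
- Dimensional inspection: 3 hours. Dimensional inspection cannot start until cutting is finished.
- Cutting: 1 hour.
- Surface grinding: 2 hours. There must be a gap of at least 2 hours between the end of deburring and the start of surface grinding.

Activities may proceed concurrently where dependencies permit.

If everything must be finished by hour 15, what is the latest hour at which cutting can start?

Final packaging has no dependents, so it just needs to finish by hour 15. Starting by 15 − 5 = hour 10 achieves that.
Heat treatment feeds into final packaging (must start by hour 10, minus 2-hour gap → hour 8); so heat treatment must finish by hour 8 and therefore start by hour 6.
Dimensional inspection feeds into final packaging (must start by hour 10); so dimensional inspection must finish by hour 10 and therefore start by hour 7.
For cutting: heat treatment (must start by hour 6); dimensional inspection (must start by hour 7). The most restrictive is hour 6; with a 1-hour duration, cutting must start by hour 5.

5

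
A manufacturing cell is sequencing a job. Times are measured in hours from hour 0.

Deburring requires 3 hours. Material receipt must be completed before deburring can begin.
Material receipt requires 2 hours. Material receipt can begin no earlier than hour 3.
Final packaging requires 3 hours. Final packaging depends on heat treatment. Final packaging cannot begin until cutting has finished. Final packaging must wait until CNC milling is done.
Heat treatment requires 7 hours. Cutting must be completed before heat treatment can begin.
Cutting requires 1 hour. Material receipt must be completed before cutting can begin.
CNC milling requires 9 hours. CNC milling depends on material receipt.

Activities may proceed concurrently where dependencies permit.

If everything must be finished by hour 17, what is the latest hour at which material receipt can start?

Final packaging must finish by hour 17; it takes 3 hours, so it must start by 17 − 3 = hour 14.
Heat treatment feeds into final packaging (must start by hour 14); so heat treatment must finish by hour 14 and therefore start by hour 7.
Cutting has several dependents: heat treatment (must start by hour 7); final packaging (must start by hour 14). The earliest of those limits is hour 7, so cutting must start by 7 − 1 = hour 6.
Nothing follows deburring; the deadline of hour 17 is its only limit. It must start by 17 − 3 = hour 14.
Since final packaging (must start by hour 14) depends on it, CNC milling must finish by hour 14. Backing off its 9-hour duration gives a latest start of hour 5.
Material receipt must finish in time for cutting (must start by hour 6); deburring (must start by hour 14); CNC milling (must start by hour 5). The tightest is hour 5, so material receipt must start by 5 − 2 = hour 3.

3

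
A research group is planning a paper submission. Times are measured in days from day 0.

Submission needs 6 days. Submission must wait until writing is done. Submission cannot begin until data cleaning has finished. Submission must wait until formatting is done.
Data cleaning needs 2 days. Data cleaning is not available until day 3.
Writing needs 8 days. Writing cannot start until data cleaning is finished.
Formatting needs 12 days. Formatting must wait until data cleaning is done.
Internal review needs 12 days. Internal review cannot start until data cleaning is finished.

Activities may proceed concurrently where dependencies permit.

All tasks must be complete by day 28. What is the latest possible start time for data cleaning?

Submission has no dependents, so it just needs to finish by day 28. Starting by 28 − 6 = day 22 achieves that.
Writing must finish before submission (must start by day 22). With an 8-day duration, writing must start by 22 − 8 = day 14.
Nothing follows internal review; the deadline of day 28 is its only limit. It must start by 28 − 12 = day 16.
Since submission (must start by day 22) depends on it, formatting must finish by day 22. Backing off its 12-day duration gives a latest start of day 10.
Data cleaning has several dependents: writing (must start by day 14); internal review (must start by day 16); formatting (must start by day 10); submission (must start by day 22). The earliest of those limits is day 10, so data cleaning must start by 10 − 2 = day 8.

8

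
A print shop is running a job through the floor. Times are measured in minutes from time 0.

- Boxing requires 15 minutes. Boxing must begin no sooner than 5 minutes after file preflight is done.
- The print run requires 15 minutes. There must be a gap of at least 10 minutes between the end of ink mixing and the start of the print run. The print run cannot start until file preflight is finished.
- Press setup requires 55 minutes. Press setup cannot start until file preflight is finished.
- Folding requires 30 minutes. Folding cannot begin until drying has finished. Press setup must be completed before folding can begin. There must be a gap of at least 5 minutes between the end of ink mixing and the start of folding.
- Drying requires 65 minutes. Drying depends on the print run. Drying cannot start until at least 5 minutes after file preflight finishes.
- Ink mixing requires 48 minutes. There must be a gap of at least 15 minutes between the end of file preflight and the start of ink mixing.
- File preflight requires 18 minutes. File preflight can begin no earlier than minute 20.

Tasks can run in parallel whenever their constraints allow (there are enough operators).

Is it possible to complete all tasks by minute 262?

File preflight cannot begin until its own release at minute 20. It runs from minute 20 to 20 + 18 = minute 38.
After file preflight (finishes minute 38, plus 5-minute gap → minute 43), boxing can start at minute 43 and finishes at minute 58.
Press setup waits on file preflight (finishes minute 38), so it starts at minute 38 and finishes at 38 + 55 = minute 93.
Ink mixing cannot begin until file preflight (finishes minute 38, plus 15-minute gap → minute 53). It runs from minute 53 to 53 + 48 = minute 101.
The print run needs all of ink mixing (finishes minute 101, plus 10-minute gap → minute 111); file preflight (finishes minute 38). That puts its earliest start at minute 111; it finishes at 111 + 15 = minute 126.
Drying needs all of the print run (finishes minute 126); file preflight (finishes minute 38, plus 5-minute gap → minute 43). That puts its earliest start at minute 126; it finishes at 126 + 65 = minute 191.
Folding cannot start until drying (finishes minute 191); press setup (finishes minute 93); ink mixing (finishes minute 101, plus 5-minute gap → minute 106). The controlling bound is minute 191, so folding finishes at 191 + 30 = minute 221.
Every task is finished by minute 221, which is no later than the deadline of 262, so the schedule is feasible.

Yes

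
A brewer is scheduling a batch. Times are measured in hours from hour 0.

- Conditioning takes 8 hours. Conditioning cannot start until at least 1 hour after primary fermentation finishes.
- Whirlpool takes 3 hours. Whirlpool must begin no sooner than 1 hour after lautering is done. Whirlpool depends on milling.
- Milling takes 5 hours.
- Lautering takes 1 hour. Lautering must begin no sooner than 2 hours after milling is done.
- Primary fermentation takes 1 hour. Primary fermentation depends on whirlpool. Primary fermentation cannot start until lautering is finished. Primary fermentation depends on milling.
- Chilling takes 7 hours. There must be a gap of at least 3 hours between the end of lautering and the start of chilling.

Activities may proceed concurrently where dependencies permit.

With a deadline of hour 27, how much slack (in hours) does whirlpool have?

Nothing blocks milling, so it runs from hour 0 to hour 5.
Lautering waits on milling (finishes hour 5, plus 2-hour gap → hour 7), so it starts at hour 7 and finishes at 7 + 1 = hour 8.
Whirlpool has to wait for lautering (finishes hour 8, plus 1-hour gap → hour 9); milling (finishes hour 5). The latest of these is hour 9, so whirlpool runs hour 9 to 9 + 3 = hour 12.

Working backward from the deadline:
Conditioning must finish by hour 27; it takes 8 hours, so it must start by 27 − 8 = hour 19.
Primary fermentation must finish before conditioning (must start by hour 19, minus 1-hour gap → hour 18). With a 1-hour duration, primary fermentation must start by 18 − 1 = hour 17.
Whirlpool must finish before primary fermentation (must start by hour 17). With a 3-hour duration, whirlpool must start by 17 − 3 = hour 14.
So whirlpool can start as early as hour 9 and as late as hour 14, giving 14 − 9 = 5 hours of slack.

5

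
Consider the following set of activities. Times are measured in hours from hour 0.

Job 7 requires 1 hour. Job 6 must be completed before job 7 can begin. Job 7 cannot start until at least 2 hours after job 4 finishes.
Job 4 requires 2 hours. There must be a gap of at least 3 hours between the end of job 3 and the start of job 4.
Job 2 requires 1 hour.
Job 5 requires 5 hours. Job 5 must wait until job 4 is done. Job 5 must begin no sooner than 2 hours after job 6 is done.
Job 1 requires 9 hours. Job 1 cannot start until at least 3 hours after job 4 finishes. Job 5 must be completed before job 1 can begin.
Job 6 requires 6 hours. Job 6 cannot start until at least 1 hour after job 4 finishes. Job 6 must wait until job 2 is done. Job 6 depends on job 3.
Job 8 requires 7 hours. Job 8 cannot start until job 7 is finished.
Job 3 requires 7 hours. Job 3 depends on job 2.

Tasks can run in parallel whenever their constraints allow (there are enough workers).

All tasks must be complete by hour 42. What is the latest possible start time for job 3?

Nothing follows job 1; the deadline of hour 42 is its only limit. It must start by 42 − 9 = hour 33.
Job 5 has to be done before job 1 (must start by hour 33). That means finishing by hour 33, i.e. starting by 33 − 5 = hour 28.
To finish by hour 42, job 8 (duration 7) must start no later than hour 35.
Job 7 must finish before job 8 (must start by hour 35). With a 1-hour duration, job 7 must start by 35 − 1 = hour 34.
For job 6: job 5 (must start by hour 28, minus 2-hour gap → hour 26); job 7 (must start by hour 34). The most restrictive is hour 26; with a 6-hour duration, job 6 must start by hour 20.
Job 4 feeds job 1 (must start by hour 33, minus 3-hour gap → hour 30); job 5 (must start by hour 28); job 6 (must start by hour 20, minus 1-hour gap → hour 19); job 7 (must start by hour 34, minus 2-hour gap → hour 32). Taking the minimum, job 4 must finish by hour 19 and start by 19 − 2 = hour 17.
Job 3 must finish in time for job 4 (must start by hour 17, minus 3-hour gap → hour 14); job 6 (must start by hour 20). The tightest is hour 14, so job 3 must start by 14 − 7 = hour 7.

7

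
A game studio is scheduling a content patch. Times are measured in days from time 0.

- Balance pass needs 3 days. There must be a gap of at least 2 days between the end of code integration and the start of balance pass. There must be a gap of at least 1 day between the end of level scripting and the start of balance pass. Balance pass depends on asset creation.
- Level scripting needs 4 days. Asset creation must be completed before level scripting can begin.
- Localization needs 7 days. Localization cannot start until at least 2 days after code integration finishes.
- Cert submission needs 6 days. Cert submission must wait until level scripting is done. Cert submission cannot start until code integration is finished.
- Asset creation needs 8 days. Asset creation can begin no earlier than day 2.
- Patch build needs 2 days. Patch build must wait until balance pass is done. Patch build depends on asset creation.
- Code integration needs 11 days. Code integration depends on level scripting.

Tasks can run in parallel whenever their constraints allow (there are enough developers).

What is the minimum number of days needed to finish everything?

After its own release at day 2, asset creation can start at day 2 and finishes at day 10.
Level scripting waits on asset creation (finishes day 10), so it starts at day 10 and finishes at 10 + 4 = day 14.
Code integration cannot begin until level scripting (finishes day 14). It runs from day 14 to 14 + 11 = day 25.
Cert submission has to wait for level scripting (finishes day 14); code integration (finishes day 25). The latest of these is day 25, so cert submission runs day 25 to 25 + 6 = day 31.
Localization cannot begin until code integration (finishes day 25, plus 2-day gap → day 27). It runs from day 27 to 27 + 7 = day 34.
Balance pass has to wait for code integration (finishes day 25, plus 2-day gap → day 27); level scripting (finishes day 14, plus 1-day gap → day 15); asset creation (finishes day 10). The latest of these is day 27, so balance pass runs day 27 to 27 + 3 = day 30.
For patch build: balance pass (finishes day 30); asset creation (finishes day 10). Taking the maximum gives a start of day 30, and it finishes at 30 + 2 = day 32.
All tasks are finished once the last one completes. Finish times: Asset creation at 10, Level scripting at 14, Code integration at 25, Balance pass at 30, Localization at 34, Cert submission at 31, Patch build at 32. The latest is day 34.

34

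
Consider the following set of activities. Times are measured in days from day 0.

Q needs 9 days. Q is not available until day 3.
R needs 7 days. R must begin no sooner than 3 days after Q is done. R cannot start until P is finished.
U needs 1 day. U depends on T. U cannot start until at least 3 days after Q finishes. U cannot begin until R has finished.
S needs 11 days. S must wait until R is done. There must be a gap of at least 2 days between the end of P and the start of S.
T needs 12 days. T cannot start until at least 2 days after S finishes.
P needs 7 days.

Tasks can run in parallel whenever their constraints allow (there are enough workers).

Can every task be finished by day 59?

After its own release at day 3, Q can start at day 3 and finishes at day 12.
Nothing blocks P, so it runs from day 0 to day 7.
R has to wait for Q (finishes day 12, plus 3-day gap → day 15); P (finishes day 7). The latest of these is day 15, so R runs day 15 to 15 + 7 = day 22.
S needs all of R (finishes day 22); P (finishes day 7, plus 2-day gap → day 9). That puts its earliest start at day 22; it finishes at 22 + 11 = day 33.
T waits on S (finishes day 33, plus 2-day gap → day 35), so it starts at day 35 and finishes at 35 + 12 = day 47.
U cannot start until T (finishes day 47); Q (finishes day 12, plus 3-day gap → day 15); R (finishes day 22). The controlling bound is day 47, so U finishes at 47 + 1 = day 48.
Every task is finished by day 48, which is no later than the deadline of 59, so the schedule is feasible.

Yes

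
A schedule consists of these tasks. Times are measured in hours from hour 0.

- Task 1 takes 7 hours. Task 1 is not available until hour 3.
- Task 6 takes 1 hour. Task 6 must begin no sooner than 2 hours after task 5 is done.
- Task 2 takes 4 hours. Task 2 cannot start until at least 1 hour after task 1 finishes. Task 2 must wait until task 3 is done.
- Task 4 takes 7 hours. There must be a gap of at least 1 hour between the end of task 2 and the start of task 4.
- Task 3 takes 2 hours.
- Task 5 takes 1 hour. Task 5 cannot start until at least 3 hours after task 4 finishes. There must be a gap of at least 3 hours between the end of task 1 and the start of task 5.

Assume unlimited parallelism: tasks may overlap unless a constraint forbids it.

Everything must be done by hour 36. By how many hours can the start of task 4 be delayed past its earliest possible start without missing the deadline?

6

Nothing blocks task 3, so it runs from hour 0 to hour 2.
Task 1 cannot begin until its own release at hour 3. It runs from hour 3 to 3 + 7 = hour 10.
For task 2: task 1 (finishes hour 10, plus 1-hour gap → hour 11); task 3 (finishes hour 2). Taking the maximum gives a start of hour 11, and it finishes at 11 + 4 = hour 15.
Task 4 cannot begin until task 2 (finishes hour 15, plus 1-hour gap → hour 16). It runs from hour 16 to 16 + 7 = hour 23.

Working backward from the deadline:
To finish by hour 36, task 6 (duration 1) must start no later than hour 35.
Task 5 must finish before task 6 (must start by hour 35, minus 2-hour gap → hour 33). With a 1-hour duration, task 5 must start by 33 − 1 = hour 32.
Task 4 feeds into task 5 (must start by hour 32, minus 3-hour gap → hour 29); so task 4 must finish by hour 29 and therefore start by hour 22.
So task 4 can start as early as hour 16 and as late as hour 22, giving 22 − 16 = 6 hours of slack.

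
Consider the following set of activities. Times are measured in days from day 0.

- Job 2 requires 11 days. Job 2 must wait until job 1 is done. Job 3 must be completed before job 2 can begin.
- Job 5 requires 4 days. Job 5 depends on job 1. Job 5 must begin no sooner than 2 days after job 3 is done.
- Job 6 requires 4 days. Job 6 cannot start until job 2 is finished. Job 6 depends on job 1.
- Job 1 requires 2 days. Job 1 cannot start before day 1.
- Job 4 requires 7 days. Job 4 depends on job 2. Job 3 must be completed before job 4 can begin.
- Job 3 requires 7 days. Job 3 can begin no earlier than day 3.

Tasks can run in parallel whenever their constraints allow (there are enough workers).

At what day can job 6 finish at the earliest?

25

Job 3 waits on its own release at day 3, so it starts at day 3 and finishes at 3 + 7 = day 10.
Job 1 waits on its own release at day 1, so it starts at day 1 and finishes at 1 + 2 = day 3.
Job 2 needs all of job 1 (finishes day 3); job 3 (finishes day 10). That puts its earliest start at day 10; it finishes at 10 + 11 = day 21.
Job 6 needs all of job 2 (finishes day 21); job 1 (finishes day 3). That puts its earliest start at day 21; it finishes at 21 + 4 = day 25.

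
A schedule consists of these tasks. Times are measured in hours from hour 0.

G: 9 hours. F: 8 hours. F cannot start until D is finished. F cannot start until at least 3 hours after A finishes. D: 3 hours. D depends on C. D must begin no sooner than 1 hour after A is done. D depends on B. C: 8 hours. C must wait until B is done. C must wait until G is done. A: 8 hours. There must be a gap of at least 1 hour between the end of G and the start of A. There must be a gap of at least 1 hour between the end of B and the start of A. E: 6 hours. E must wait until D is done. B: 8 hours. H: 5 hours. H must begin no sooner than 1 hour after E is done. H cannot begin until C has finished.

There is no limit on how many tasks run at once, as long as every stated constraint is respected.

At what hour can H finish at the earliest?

G has no prerequisites, so it starts at hour 0 and finishes at hour 9.
Nothing blocks B, so it runs from hour 0 to hour 8.
C has to wait for B (finishes hour 8); G (finishes hour 9). The latest of these is hour 9, so C runs hour 9 to 9 + 8 = hour 17.
A has to wait for G (finishes hour 9, plus 1-hour gap → hour 10); B (finishes hour 8, plus 1-hour gap → hour 9). The latest of these is hour 10, so A runs hour 10 to 10 + 8 = hour 18.
D has to wait for C (finishes hour 17); A (finishes hour 18, plus 1-hour gap → hour 19); B (finishes hour 8). The latest of these is hour 19, so D runs hour 19 to 19 + 3 = hour 22.
E waits on D (finishes hour 22), so it starts at hour 22 and finishes at 22 + 6 = hour 28.
For H: E (finishes hour 28, plus 1-hour gap → hour 29); C (finishes hour 17). Taking the maximum gives a start of hour 29, and it finishes at 29 + 5 = hour 34.

34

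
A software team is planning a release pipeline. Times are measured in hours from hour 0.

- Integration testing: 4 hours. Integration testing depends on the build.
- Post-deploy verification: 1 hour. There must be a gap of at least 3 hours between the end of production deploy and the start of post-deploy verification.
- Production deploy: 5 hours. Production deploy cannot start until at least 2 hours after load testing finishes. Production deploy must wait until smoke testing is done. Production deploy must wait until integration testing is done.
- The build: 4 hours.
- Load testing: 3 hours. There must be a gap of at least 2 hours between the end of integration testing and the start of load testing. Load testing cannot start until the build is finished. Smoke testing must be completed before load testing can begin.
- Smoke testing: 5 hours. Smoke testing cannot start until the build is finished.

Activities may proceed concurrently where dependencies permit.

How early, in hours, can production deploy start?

15

The build can start immediately at hour 0; it finishes at hour 4.
Smoke testing waits on the build (finishes hour 4), so it starts at hour 4 and finishes at 4 + 5 = hour 9.
After the build (finishes hour 4), integration testing can start at hour 4 and finishes at hour 8.
Load testing needs all of integration testing (finishes hour 8, plus 2-hour gap → hour 10); the build (finishes hour 4); smoke testing (finishes hour 9). That puts its earliest start at hour 10; it finishes at 10 + 3 = hour 13.
Production deploy waits on load testing (finishes hour 13, plus 2-hour gap → hour 15); smoke testing (finishes hour 9); integration testing (finishes hour 8). The latest of these is hour 15, which is the earliest production deploy can start.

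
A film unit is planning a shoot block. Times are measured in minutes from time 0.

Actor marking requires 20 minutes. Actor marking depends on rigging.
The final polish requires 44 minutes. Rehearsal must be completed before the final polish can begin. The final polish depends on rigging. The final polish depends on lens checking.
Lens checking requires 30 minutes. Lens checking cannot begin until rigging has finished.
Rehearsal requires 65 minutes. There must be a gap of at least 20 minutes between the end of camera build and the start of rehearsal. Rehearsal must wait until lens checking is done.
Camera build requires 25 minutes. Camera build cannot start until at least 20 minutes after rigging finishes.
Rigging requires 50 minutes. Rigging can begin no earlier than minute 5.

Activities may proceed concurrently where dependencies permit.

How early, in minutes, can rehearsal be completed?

185

Rigging waits on its own release at minute 5, so it starts at minute 5 and finishes at 5 + 50 = minute 55.
Lens checking waits on rigging (finishes minute 55), so it starts at minute 55 and finishes at 55 + 30 = minute 85.
Camera build cannot begin until rigging (finishes minute 55, plus 20-minute gap → minute 75). It runs from minute 75 to 75 + 25 = minute 100.
Rehearsal cannot start until camera build (finishes minute 100, plus 20-minute gap → minute 120); lens checking (finishes minute 85). The controlling bound is minute 120, so rehearsal finishes at 120 + 65 = minute 185.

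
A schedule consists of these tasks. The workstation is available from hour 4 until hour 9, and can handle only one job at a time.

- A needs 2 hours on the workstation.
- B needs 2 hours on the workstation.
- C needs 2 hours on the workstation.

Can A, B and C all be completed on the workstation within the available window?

No

The workstation window is 9 − 4 = 5 hours.
Running back to back, the jobs need 2 + 2 + 2 = 6 hours on the workstation.
Since 6 > 5, they cannot all fit.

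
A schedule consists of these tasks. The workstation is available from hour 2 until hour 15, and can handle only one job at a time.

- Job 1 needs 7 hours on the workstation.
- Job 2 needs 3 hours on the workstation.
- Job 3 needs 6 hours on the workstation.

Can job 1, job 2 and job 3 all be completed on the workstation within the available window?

No

The workstation window is 15 − 2 = 13 hours.
Running back to back, the jobs need 7 + 3 + 6 = 16 hours on the workstation.
Since 16 > 13, they cannot all fit.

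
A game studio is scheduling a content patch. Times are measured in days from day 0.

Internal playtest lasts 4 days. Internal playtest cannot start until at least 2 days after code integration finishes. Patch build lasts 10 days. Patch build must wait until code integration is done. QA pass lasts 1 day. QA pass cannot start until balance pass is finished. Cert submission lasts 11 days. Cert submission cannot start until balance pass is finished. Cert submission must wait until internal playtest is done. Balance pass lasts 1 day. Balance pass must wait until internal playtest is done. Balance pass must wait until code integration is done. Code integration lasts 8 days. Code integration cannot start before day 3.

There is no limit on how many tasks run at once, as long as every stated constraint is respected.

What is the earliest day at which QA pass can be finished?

Code integration cannot begin until its own release at day 3. It runs from day 3 to 3 + 8 = day 11.
Internal playtest waits on code integration (finishes day 11, plus 2-day gap → day 13), so it starts at day 13 and finishes at 13 + 4 = day 17.
Balance pass cannot start until internal playtest (finishes day 17); code integration (finishes day 11). The controlling bound is day 17, so balance pass finishes at 17 + 1 = day 18.
After balance pass (finishes day 18), QA pass can start at day 18 and finishes at day 19.

19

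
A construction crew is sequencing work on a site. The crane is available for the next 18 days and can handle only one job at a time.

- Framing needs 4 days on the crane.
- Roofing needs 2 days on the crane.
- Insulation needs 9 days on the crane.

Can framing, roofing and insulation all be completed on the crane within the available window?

Running back to back, the jobs need 4 + 2 + 9 = 15 days on the crane.
Since 15 ≤ 18, they fit within the window.

Yes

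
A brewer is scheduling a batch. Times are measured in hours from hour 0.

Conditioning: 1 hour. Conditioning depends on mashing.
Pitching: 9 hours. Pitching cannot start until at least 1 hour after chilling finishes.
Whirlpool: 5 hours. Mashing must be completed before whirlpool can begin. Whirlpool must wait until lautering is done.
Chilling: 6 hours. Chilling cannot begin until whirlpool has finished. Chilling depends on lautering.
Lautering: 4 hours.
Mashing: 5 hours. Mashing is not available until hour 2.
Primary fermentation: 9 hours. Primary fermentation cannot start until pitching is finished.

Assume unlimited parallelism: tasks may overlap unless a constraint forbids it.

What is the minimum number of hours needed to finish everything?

Nothing blocks lautering, so it runs from hour 0 to hour 4.
Mashing waits on its own release at hour 2, so it starts at hour 2 and finishes at 2 + 5 = hour 7.
Conditioning waits on mashing (finishes hour 7), so it starts at hour 7 and finishes at 7 + 1 = hour 8.
For whirlpool: mashing (finishes hour 7); lautering (finishes hour 4). Taking the maximum gives a start of hour 7, and it finishes at 7 + 5 = hour 12.
Chilling needs all of whirlpool (finishes hour 12); lautering (finishes hour 4). That puts its earliest start at hour 12; it finishes at 12 + 6 = hour 18.
Pitching cannot begin until chilling (finishes hour 18, plus 1-hour gap → hour 19). It runs from hour 19 to 19 + 9 = hour 28.
Primary fermentation cannot begin until pitching (finishes hour 28). It runs from hour 28 to 28 + 9 = hour 37.
All tasks are finished once the last one completes. Finish times: Mashing at 7, Lautering at 4, Whirlpool at 12, Chilling at 18, Pitching at 28, Primary fermentation at 37, Conditioning at 8. The latest is hour 37.

37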